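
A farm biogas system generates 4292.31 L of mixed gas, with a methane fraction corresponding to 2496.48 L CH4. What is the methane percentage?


CH4% = V_CH4 / V_total * 100
= 2496.48 / 4292.31 * 100
= 58.1617%

58.1617%


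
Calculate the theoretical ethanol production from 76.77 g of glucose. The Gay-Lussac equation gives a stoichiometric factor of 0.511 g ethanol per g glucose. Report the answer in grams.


Theoretical ethanol yield: m_EtOH = 0.511 * m_glucose
m_EtOH = 0.511 * 76.77 = 39.2295 g

39.2295 g


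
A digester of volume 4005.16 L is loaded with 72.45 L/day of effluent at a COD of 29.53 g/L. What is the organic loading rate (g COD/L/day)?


OLR = Q * S / V
= 72.45 * 29.53 / 4005.16
= 0.5342 g/L/day

0.5342 g/L/day


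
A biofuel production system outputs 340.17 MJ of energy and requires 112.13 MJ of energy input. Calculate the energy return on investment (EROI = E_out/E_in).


EROI = E_out / E_in
= 340.17 / 112.13
= 3.0337

3.0337


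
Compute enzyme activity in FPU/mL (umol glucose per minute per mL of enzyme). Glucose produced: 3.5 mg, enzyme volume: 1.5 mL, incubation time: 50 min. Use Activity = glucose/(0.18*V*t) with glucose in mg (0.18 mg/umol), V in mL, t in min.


Activity = glucose_mg / (0.18 mg/umol * V_mL * t_min)
= 3.5 / (0.18 * 1.5 * 50)
= 0.2593 FPU/mL

0.2593 FPU/mL


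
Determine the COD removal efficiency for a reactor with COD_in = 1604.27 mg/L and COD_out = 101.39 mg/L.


eta = (COD_in - COD_out) / COD_in * 100
= (1604.27 - 101.39) / 1604.27 * 100
= 93.6800%

93.6800%


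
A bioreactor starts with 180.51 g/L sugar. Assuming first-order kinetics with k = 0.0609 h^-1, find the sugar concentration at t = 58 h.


S = S0 * exp(-k * t)
S = 180.51 * exp(-0.0609 * 58)
S = 5.2782 g/L

5.2782 g/L


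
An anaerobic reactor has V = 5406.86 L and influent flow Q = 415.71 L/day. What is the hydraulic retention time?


HRT = V / Q
= 5406.86 / 415.71
= 13.0063 days

13.0063 days


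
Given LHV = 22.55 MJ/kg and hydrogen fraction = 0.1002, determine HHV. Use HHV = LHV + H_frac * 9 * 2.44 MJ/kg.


HHV = LHV + H_frac * 9 * 2.44
= 22.55 + 0.1002 * 9 * 2.44
= 24.7504 MJ/kg

24.7504 MJ/kg


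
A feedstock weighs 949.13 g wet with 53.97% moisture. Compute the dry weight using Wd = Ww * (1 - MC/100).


Wd = Ww * (1 - MC/100)
= 949.13 * (1 - 53.97/100)
= 436.8845 g

436.8845 g


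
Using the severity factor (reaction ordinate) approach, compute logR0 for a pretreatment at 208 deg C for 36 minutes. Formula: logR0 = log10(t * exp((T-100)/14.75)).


logR0 = log10(t * exp((T - 100) / 14.75))
= log10(36 * exp((208 - 100) / 14.75))
= 4.7362

4.7362


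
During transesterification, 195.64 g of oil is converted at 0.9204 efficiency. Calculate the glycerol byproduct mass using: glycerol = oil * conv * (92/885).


glycerol = oil * conv * (92/885)
= 195.64 * 0.9204 * 92 / 885
= 18.7188 g

18.7188 g


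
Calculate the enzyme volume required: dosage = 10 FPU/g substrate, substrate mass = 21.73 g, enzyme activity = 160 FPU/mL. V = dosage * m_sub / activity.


V = dosage * m_sub / activity
V = 10 * 21.73 / 160
V = 1.3581 mL

1.3581 mL


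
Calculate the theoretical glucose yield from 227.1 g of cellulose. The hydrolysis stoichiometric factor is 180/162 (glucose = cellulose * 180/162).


glucose = cellulose * 180/162
= 227.1 * 180/162
= 252.3333 g

252.3333 g


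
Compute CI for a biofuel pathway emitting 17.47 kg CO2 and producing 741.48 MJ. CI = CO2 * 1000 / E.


CI = CO2 * 1000 / E
= 17.47 * 1000 / 741.48
= 23.5610 g CO2/MJ

23.5610 g CO2/MJ


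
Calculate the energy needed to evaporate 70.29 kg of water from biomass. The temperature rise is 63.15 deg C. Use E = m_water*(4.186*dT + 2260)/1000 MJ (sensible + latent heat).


E = m_water * (4.186 * dT + 2260) / 1000
= 70.29 * (4.186 * 63.15 + 2260) / 1000
= 177.4363 MJ

177.4363 MJ


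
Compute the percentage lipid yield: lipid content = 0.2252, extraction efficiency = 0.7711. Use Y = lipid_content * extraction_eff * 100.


Y = lipid_content * extraction_eff * 100
= 0.2252 * 0.7711 * 100
= 17.3652%

17.3652%


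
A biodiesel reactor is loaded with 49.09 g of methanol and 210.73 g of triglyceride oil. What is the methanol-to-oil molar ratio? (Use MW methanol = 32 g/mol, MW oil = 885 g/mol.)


Molar ratio = n_MeOH / n_oil = (MeOH/32) / (oil/885) = (MeOH * 885) / (32 * oil)
= (49.09 * 885) / (32 * 210.73)
= 6.4426

6.4426


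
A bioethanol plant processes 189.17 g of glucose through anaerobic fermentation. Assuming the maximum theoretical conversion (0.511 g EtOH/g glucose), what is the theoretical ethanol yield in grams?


Theoretical ethanol yield: m_EtOH = 0.511 * m_glucose
m_EtOH = 0.511 * 189.17 = 96.6659 g

96.6659 g


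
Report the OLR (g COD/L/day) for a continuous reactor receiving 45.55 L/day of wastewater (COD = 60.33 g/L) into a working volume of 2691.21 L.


OLR = Q * S / V
= 45.55 * 60.33 / 2691.21
= 1.0211 g/L/day

1.0211 g/L/day


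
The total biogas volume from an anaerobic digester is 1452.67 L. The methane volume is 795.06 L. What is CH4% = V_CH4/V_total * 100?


CH4% = V_CH4 / V_total * 100
= 795.06 / 1452.67 * 100
= 54.7309%

54.7309%


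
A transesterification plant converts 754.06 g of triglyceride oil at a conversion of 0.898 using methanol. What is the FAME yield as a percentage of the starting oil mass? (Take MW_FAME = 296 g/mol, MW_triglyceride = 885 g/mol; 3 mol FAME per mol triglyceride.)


m_FAME = oil * conv * (3 * 296 / 885) = oil * conv * (888/885)
= 754.06 * 0.898 * 888 / 885
= 679.4413 g
Y = m_FAME / oil * 100 = conv * (888/885) * 100
= 0.898 * 888 / 885 * 100
= 90.10%

90.10%


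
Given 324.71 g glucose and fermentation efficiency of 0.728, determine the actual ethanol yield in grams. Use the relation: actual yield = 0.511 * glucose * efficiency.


Actual ethanol: m = 0.511 * 324.71 * 0.728
m = 120.7947 g

120.7947 g


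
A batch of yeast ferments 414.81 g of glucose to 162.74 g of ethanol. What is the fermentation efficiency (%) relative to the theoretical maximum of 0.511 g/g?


Fermentation efficiency = (actual / (0.511 * glucose)) * 100
= (162.74 / (0.511 * 414.81)) * 100
= 76.7758%

76.7758%


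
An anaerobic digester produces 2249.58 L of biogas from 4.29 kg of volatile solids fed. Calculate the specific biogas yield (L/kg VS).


Y = V / VS
= 2249.58 / 4.29
= 524.3776 L/kg VS

524.3776 L/kg VS


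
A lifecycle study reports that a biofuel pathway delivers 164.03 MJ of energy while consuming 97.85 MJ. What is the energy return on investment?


EROI = E_out / E_in
= 164.03 / 97.85
= 1.6763

1.6763


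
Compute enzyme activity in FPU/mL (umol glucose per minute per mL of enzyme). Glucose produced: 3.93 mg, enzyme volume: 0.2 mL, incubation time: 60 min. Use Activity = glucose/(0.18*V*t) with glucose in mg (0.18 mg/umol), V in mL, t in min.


Activity = glucose_mg / (0.18 mg/umol * V_mL * t_min)
= 3.93 / (0.18 * 0.2 * 60)
= 1.8194 FPU/mL

1.8194 FPU/mL


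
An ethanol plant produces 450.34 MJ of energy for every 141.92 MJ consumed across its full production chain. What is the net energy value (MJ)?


NEV = E_out - E_in
= 450.34 - 141.92
= 308.4200 MJ

308.4200 MJ


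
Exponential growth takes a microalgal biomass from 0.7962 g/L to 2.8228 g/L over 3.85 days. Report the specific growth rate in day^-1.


mu = ln(X2/X1) / dt
= ln(2.8228/0.7962) / 3.85
= 0.3287 per day

0.3287 per day


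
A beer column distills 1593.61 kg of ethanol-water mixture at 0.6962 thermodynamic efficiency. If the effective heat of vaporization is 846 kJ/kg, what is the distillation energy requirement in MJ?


E = m * 846 / (eta * 1000)
= 1593.61 * 846 / (0.6962 * 1000)
= 1936.5040 MJ

1936.5040 MJ


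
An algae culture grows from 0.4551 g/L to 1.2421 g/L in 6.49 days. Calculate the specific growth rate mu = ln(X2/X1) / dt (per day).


mu = ln(X2/X1) / dt
= ln(1.2421/0.4551) / 6.49
= 0.1547 per day

0.1547 per day


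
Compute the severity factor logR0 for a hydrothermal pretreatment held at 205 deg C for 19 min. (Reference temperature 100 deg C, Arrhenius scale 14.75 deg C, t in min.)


logR0 = log10(t * exp((T - 100) / 14.75))
= log10(19 * exp((205 - 100) / 14.75))
= 4.3703

4.3703


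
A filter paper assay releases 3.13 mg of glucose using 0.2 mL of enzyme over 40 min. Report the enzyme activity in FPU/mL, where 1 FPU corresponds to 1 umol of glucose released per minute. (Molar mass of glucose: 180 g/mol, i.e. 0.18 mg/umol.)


Activity = glucose_mg / (0.18 mg/umol * V_mL * t_min)
= 3.13 / (0.18 * 0.2 * 40)
= 2.1736 FPU/mL

2.1736 FPU/mL


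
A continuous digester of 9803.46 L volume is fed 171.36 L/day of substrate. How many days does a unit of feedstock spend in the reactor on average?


HRT = V / Q
= 9803.46 / 171.36
= 57.2097 days

57.2097 days


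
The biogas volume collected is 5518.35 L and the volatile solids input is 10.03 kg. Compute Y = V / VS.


Y = V / VS
= 5518.35 / 10.03
= 550.1844 L/kg VS

550.1844 L/kg VS


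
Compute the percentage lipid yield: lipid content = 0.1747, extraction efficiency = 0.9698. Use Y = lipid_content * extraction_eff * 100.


Y = lipid_content * extraction_eff * 100
= 0.1747 * 0.9698 * 100
= 16.9424%

16.9424%


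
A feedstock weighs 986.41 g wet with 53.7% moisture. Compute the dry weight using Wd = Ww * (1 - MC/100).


Wd = Ww * (1 - MC/100)
= 986.41 * (1 - 53.7/100)
= 456.7078 g

456.7078 g


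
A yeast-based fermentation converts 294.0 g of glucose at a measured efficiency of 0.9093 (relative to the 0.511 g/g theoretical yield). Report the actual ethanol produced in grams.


Actual ethanol: m = 0.511 * 294.0 * 0.9093
m = 136.6078 g

136.6078 g


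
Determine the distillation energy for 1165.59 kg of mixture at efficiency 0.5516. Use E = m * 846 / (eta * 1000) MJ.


E = m * 846 / (eta * 1000)
= 1165.59 * 846 / (0.5516 * 1000)
= 1787.6888 MJ

1787.6888 MJ


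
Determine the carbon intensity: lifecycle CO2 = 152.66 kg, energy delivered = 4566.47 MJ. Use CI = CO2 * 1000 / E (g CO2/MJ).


CI = CO2 * 1000 / E
= 152.66 * 1000 / 4566.47
= 33.4306 g CO2/MJ

33.4306 g CO2/MJ


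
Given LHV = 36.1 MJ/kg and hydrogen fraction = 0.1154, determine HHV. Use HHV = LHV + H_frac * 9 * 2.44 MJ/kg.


HHV = LHV + H_frac * 9 * 2.44
= 36.1 + 0.1154 * 9 * 2.44
= 38.6342 MJ/kg

38.6342 MJ/kg


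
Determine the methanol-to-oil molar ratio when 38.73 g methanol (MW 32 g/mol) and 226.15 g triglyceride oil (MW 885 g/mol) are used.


Molar ratio = n_MeOH / n_oil = (MeOH/32) / (oil/885) = (MeOH * 885) / (32 * oil)
= (38.73 * 885) / (32 * 226.15)
= 4.7364

4.7364


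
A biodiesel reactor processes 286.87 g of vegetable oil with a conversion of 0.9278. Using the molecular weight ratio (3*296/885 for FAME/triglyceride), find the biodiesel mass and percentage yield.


m_FAME = oil * conv * (3 * 296 / 885) = oil * conv * (888/885)
= 286.87 * 0.9278 * 888 / 885
= 267.0602 g
Y = m_FAME / oil * 100 = conv * (888/885) * 100
= 0.9278 * 888 / 885 * 100
= 93.09%

267.0602 g FAME; Y = 93.09%


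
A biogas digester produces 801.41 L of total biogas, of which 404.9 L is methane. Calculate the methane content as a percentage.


CH4% = V_CH4 / V_total * 100
= 404.9 / 801.41 * 100
= 50.5235%

50.5235%


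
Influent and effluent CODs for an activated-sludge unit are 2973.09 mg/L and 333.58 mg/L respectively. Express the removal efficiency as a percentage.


eta = (COD_in - COD_out) / COD_in * 100
= (2973.09 - 333.58) / 2973.09 * 100
= 88.7800%

88.7800%


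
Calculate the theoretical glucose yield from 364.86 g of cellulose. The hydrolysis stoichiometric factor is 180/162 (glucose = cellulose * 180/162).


glucose = cellulose * 180/162
= 364.86 * 180/162
= 405.4000 g

405.4000 g


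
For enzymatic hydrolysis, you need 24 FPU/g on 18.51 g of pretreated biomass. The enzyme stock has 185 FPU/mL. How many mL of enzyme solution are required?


V = dosage * m_sub / activity
V = 24 * 18.51 / 185
V = 2.4013 mL

2.4013 mL


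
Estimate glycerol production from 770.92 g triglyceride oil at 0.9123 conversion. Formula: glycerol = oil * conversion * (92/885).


glycerol = oil * conv * (92/885)
= 770.92 * 0.9123 * 92 / 885
= 73.1125 g

73.1125 g


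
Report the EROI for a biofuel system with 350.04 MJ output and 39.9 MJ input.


EROI = E_out / E_in
= 350.04 / 39.9
= 8.7729

8.7729


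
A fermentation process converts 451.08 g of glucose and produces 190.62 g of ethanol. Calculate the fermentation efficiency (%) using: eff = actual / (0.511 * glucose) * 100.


Fermentation efficiency = (actual / (0.511 * glucose)) * 100
= (190.62 / (0.511 * 451.08)) * 100
= 82.6978%

82.6978%


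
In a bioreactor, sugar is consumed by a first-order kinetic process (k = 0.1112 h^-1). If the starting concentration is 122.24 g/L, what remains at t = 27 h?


S = S0 * exp(-k * t)
S = 122.24 * exp(-0.1112 * 27)
S = 6.0714 g/L

6.0714 g/L


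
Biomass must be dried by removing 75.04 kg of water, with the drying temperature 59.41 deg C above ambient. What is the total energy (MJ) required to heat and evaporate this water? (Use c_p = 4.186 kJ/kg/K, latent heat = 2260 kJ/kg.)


E = m_water * (4.186 * dT + 2260) / 1000
= 75.04 * (4.186 * 59.41 + 2260) / 1000
= 188.2521 MJ

188.2521 MJ


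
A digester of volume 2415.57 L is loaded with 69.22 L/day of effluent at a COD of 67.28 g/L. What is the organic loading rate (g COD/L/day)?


OLR = Q * S / V
= 69.22 * 67.28 / 2415.57
= 1.9280 g/L/day

1.9280 g/L/day


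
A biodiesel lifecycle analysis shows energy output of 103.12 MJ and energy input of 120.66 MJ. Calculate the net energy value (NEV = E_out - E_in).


NEV = E_out - E_in
= 103.12 - 120.66
= -17.5400 MJ

-17.5400 MJ


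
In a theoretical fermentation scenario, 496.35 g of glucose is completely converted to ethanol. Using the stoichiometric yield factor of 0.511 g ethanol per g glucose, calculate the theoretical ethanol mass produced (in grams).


Theoretical ethanol yield: m_EtOH = 0.511 * m_glucose
m_EtOH = 0.511 * 496.35 = 253.6349 g

253.6349 g


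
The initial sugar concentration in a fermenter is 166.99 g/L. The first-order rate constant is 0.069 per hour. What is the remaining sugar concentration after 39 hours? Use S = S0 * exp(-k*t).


S = S0 * exp(-k * t)
S = 166.99 * exp(-0.069 * 39)
S = 11.3241 g/L

11.3241 g/L


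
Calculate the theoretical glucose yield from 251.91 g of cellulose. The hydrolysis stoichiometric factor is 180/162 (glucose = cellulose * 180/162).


glucose = cellulose * 180/162
= 251.91 * 180/162
= 279.9000 g

279.9000 g


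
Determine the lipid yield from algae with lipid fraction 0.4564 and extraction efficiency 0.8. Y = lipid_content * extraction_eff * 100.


Y = lipid_content * extraction_eff * 100
= 0.4564 * 0.8 * 100
= 36.5120%

36.5120%


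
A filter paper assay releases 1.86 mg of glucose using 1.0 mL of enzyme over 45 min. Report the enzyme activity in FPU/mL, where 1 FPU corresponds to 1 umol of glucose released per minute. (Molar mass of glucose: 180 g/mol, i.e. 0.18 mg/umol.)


Activity = glucose_mg / (0.18 mg/umol * V_mL * t_min)
= 1.86 / (0.18 * 1.0 * 45)
= 0.2296 FPU/mL

0.2296 FPU/mL


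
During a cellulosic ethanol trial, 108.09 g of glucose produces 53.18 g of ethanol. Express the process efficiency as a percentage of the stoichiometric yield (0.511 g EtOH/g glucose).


Fermentation efficiency = (actual / (0.511 * glucose)) * 100
= (53.18 / (0.511 * 108.09)) * 100
= 96.2813%

96.2813%


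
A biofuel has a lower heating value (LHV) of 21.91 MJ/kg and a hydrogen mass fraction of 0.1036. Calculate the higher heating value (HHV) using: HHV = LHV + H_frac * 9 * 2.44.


HHV = LHV + H_frac * 9 * 2.44
= 21.91 + 0.1036 * 9 * 2.44
= 24.1851 MJ/kg

24.1851 MJ/kg


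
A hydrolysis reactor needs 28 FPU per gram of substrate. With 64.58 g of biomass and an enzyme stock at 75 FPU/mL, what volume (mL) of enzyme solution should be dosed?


V = dosage * m_sub / activity
V = 28 * 64.58 / 75
V = 24.1099 mL

24.1099 mL


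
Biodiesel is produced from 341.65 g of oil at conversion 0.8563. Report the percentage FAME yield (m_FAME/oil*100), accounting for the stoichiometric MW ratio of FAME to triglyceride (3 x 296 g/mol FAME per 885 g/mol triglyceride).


m_FAME = oil * conv * (3 * 296 / 885) = oil * conv * (888/885)
= 341.65 * 0.8563 * 888 / 885
= 293.5466 g
Y = m_FAME / oil * 100 = conv * (888/885) * 100
= 0.8563 * 888 / 885 * 100
= 85.92%

85.92%


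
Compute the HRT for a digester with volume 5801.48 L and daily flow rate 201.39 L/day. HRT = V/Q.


HRT = V / Q
= 5801.48 / 201.39
= 28.8072 days

28.8072 days


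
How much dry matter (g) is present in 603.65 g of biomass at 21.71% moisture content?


Wd = Ww * (1 - MC/100)
= 603.65 * (1 - 21.71/100)
= 472.5976 g

472.5976 g


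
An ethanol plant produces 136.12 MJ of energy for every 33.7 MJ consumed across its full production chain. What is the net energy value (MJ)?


NEV = E_out - E_in
= 136.12 - 33.7
= 102.4200 MJ

102.4200 MJ


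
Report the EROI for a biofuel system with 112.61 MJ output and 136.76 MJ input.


EROI = E_out / E_in
= 112.61 / 136.76
= 0.8234

0.8234


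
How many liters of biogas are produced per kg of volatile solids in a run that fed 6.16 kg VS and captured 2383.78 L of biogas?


Y = V / VS
= 2383.78 / 6.16
= 386.9773 L/kg VS

386.9773 L/kg VS


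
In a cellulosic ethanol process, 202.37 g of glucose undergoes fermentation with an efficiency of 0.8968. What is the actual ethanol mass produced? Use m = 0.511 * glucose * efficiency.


Actual ethanol: m = 0.511 * 202.37 * 0.8968
m = 92.7390 g

92.7390 g


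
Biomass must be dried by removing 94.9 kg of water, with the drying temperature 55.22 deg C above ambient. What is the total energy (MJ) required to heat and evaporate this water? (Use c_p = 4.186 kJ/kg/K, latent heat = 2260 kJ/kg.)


E = m_water * (4.186 * dT + 2260) / 1000
= 94.9 * (4.186 * 55.22 + 2260) / 1000
= 236.4102 MJ

236.4102 MJ


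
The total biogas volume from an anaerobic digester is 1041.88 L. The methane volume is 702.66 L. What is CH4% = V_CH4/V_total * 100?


CH4% = V_CH4 / V_total * 100
= 702.66 / 1041.88 * 100
= 67.4415%

67.4415%


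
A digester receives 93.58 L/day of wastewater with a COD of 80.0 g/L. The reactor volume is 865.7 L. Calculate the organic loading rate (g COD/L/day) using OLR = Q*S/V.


OLR = Q * S / V
= 93.58 * 80.0 / 865.7
= 8.6478 g/L/day

8.6478 g/L/day


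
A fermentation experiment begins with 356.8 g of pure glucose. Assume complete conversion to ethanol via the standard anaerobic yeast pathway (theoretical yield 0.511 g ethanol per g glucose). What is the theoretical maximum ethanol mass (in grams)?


Theoretical ethanol yield: m_EtOH = 0.511 * m_glucose
m_EtOH = 0.511 * 356.8 = 182.3248 g

182.3248 g


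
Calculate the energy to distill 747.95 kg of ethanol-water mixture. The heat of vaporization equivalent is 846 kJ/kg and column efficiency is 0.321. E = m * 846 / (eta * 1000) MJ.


E = m * 846 / (eta * 1000)
= 747.95 * 846 / (0.321 * 1000)
= 1971.2327 MJ

1971.2327 MJ


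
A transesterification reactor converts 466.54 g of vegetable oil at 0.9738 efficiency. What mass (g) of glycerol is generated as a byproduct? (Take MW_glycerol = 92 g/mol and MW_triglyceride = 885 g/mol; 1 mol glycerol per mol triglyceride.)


glycerol = oil * conv * (92/885)
= 466.54 * 0.9738 * 92 / 885
= 47.2284 g

47.2284 g


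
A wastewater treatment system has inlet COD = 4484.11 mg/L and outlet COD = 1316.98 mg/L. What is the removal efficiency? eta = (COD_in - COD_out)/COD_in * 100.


eta = (COD_in - COD_out) / COD_in * 100
= (4484.11 - 1316.98) / 4484.11 * 100
= 70.6301%

70.6301%


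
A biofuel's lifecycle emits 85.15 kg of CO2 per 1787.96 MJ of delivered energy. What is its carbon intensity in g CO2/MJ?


CI = CO2 * 1000 / E
= 85.15 * 1000 / 1787.96
= 47.6241 g CO2/MJ

47.6241 g CO2/MJ


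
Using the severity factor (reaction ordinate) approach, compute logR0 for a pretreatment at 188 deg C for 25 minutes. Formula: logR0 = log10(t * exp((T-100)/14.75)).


logR0 = log10(t * exp((T - 100) / 14.75))
= log10(25 * exp((188 - 100) / 14.75))
= 3.9890

3.9890


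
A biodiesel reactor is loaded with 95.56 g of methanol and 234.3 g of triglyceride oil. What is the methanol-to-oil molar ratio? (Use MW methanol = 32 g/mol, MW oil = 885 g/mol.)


Molar ratio = n_MeOH / n_oil = (MeOH/32) / (oil/885) = (MeOH * 885) / (32 * oil)
= (95.56 * 885) / (32 * 234.3)
= 11.2797

11.2797


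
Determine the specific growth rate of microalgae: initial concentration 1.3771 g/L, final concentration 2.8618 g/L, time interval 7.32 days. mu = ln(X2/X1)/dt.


mu = ln(X2/X1) / dt
= ln(2.8618/1.3771) / 7.32
= 0.0999 per day

0.0999 per day


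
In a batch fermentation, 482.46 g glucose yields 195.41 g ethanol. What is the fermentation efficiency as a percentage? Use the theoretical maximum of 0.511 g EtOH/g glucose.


Fermentation efficiency = (actual / (0.511 * glucose)) * 100
= (195.41 / (0.511 * 482.46)) * 100
= 79.2619%

79.2619%


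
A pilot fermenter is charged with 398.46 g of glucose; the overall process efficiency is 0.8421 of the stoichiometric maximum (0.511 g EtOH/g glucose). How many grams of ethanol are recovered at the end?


Actual ethanol: m = 0.511 * 398.46 * 0.8421
m = 171.4626 g

171.4626 g


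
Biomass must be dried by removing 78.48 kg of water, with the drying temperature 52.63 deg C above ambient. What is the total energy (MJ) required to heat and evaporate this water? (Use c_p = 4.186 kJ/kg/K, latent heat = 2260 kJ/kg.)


E = m_water * (4.186 * dT + 2260) / 1000
= 78.48 * (4.186 * 52.63 + 2260) / 1000
= 194.6547 MJ

194.6547 MJ


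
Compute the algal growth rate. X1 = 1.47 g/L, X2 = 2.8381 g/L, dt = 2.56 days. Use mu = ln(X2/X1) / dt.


mu = ln(X2/X1) / dt
= ln(2.8381/1.47) / 2.56
= 0.2570 per day

0.2570 per day


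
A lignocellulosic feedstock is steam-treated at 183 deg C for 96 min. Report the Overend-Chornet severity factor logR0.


logR0 = log10(t * exp((T - 100) / 14.75))
= log10(96 * exp((183 - 100) / 14.75))
= 4.4261

4.4261


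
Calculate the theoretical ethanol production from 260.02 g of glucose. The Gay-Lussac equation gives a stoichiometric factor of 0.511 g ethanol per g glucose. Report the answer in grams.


Theoretical ethanol yield: m_EtOH = 0.511 * m_glucose
m_EtOH = 0.511 * 260.02 = 132.8702 g

132.8702 g


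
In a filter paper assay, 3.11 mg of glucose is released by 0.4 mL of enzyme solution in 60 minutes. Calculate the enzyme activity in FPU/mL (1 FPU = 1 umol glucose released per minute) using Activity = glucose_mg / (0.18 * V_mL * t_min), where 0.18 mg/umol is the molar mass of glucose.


Activity = glucose_mg / (0.18 mg/umol * V_mL * t_min)
= 3.11 / (0.18 * 0.4 * 60)
= 0.7199 FPU/mL

0.7199 FPU/mL


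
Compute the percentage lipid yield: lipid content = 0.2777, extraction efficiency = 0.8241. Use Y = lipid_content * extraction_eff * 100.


Y = lipid_content * extraction_eff * 100
= 0.2777 * 0.8241 * 100
= 22.8853%

22.8853%


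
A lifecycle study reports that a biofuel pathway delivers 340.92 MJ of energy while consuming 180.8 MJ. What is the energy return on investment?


EROI = E_out / E_in
= 340.92 / 180.8
= 1.8856

1.8856


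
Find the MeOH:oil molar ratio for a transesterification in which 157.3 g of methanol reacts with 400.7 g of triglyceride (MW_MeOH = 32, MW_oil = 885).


Molar ratio = n_MeOH / n_oil = (MeOH/32) / (oil/885) = (MeOH * 885) / (32 * oil)
= (157.3 * 885) / (32 * 400.7)
= 10.8568

10.8568


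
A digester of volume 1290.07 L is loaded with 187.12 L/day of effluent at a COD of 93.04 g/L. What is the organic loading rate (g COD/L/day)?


OLR = Q * S / V
= 187.12 * 93.04 / 1290.07
= 13.4951 g/L/day

13.4951 g/L/day


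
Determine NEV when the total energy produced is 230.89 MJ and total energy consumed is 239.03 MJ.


NEV = E_out - E_in
= 230.89 - 239.03
= -8.1400 MJ

-8.1400 MJ


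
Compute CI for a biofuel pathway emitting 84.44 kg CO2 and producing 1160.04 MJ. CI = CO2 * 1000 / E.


CI = CO2 * 1000 / E
= 84.44 * 1000 / 1160.04
= 72.7906 g CO2/MJ

72.7906 g CO2/MJ


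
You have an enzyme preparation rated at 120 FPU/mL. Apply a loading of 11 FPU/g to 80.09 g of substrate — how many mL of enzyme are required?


V = dosage * m_sub / activity
V = 11 * 80.09 / 120
V = 7.3416 mL

7.3416 mL


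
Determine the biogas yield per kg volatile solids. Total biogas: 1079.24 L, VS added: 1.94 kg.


Y = V / VS
= 1079.24 / 1.94
= 556.3093 L/kg VS

556.3093 L/kg VS


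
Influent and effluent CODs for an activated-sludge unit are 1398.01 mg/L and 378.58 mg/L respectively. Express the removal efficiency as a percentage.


eta = (COD_in - COD_out) / COD_in * 100
= (1398.01 - 378.58) / 1398.01 * 100
= 72.9201%

72.9201%


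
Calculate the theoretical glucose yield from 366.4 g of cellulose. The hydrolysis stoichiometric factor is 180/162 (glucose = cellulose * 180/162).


glucose = cellulose * 180/162
= 366.4 * 180/162
= 407.1111 g

407.1111 g


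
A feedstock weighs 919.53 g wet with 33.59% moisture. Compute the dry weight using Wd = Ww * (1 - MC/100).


Wd = Ww * (1 - MC/100)
= 919.53 * (1 - 33.59/100)
= 610.6599 g

610.6599 g


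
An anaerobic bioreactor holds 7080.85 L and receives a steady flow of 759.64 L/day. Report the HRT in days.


HRT = V / Q
= 7080.85 / 759.64
= 9.3213 days

9.3213 days


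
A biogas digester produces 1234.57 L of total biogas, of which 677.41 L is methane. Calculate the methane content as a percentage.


CH4% = V_CH4 / V_total * 100
= 677.41 / 1234.57 * 100
= 54.8701%

54.8701%


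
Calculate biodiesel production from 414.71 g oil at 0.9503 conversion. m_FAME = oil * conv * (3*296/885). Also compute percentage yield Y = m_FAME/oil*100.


m_FAME = oil * conv * (3 * 296 / 885) = oil * conv * (888/885)
= 414.71 * 0.9503 * 888 / 885
= 395.4348 g
Y = m_FAME / oil * 100 = conv * (888/885) * 100
= 0.9503 * 888 / 885 * 100
= 95.35%

395.4348 g FAME; Y = 95.35%


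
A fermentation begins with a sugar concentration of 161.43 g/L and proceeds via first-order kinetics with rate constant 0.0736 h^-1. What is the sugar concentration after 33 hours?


S = S0 * exp(-k * t)
S = 161.43 * exp(-0.0736 * 33)
S = 14.2289 g/L

14.2289 g/L


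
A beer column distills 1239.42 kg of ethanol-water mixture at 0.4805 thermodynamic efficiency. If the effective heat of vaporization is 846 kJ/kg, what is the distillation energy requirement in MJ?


E = m * 846 / (eta * 1000)
= 1239.42 * 846 / (0.4805 * 1000)
= 2182.2046 MJ

2182.2046 MJ


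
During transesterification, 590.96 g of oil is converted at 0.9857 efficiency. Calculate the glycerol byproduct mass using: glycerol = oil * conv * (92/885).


glycerol = oil * conv * (92/885)
= 590.96 * 0.9857 * 92 / 885
= 60.5546 g

60.5546 g


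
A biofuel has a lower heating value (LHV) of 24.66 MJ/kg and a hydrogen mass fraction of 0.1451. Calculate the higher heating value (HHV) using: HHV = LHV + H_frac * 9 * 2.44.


HHV = LHV + H_frac * 9 * 2.44
= 24.66 + 0.1451 * 9 * 2.44
= 27.8464 MJ/kg

27.8464 MJ/kg


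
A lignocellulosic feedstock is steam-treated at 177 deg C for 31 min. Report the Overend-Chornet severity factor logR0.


logR0 = log10(t * exp((T - 100) / 14.75))
= log10(31 * exp((177 - 100) / 14.75))
= 3.7585

3.7585


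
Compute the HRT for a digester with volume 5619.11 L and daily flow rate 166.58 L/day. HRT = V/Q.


HRT = V / Q
= 5619.11 / 166.58
= 33.7322 days

33.7322 days


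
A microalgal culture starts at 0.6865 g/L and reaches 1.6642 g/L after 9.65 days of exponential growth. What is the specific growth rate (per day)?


mu = ln(X2/X1) / dt
= ln(1.6642/0.6865) / 9.65
= 0.0918 per day

0.0918 per day


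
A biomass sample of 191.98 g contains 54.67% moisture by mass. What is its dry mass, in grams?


Wd = Ww * (1 - MC/100)
= 191.98 * (1 - 54.67/100)
= 87.0245 g

87.0245 g


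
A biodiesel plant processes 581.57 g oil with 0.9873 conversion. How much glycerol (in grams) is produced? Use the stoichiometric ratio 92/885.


glycerol = oil * conv * (92/885)
= 581.57 * 0.9873 * 92 / 885
= 59.6892 g

59.6892 g


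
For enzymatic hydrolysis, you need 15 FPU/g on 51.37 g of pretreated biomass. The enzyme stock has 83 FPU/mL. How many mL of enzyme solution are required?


V = dosage * m_sub / activity
V = 15 * 51.37 / 83
V = 9.2837 mL

9.2837 mL


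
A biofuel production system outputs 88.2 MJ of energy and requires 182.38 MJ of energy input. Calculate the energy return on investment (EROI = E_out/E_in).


EROI = E_out / E_in
= 88.2 / 182.38
= 0.4836

0.4836


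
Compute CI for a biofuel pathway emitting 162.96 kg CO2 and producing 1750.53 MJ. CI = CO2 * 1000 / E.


CI = CO2 * 1000 / E
= 162.96 * 1000 / 1750.53
= 93.0918 g CO2/MJ

93.0918 g CO2/MJ


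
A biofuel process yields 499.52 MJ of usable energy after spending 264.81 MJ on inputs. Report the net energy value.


NEV = E_out - E_in
= 499.52 - 264.81
= 234.7100 MJ

234.7100 MJ


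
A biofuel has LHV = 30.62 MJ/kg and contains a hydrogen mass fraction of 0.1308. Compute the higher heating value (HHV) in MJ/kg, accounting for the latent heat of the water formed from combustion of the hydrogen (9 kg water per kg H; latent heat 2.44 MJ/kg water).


HHV = LHV + H_frac * 9 * 2.44
= 30.62 + 0.1308 * 9 * 2.44
= 33.4924 MJ/kg

33.4924 MJ/kg


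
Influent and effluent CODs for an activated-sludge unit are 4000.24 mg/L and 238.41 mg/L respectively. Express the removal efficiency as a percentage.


eta = (COD_in - COD_out) / COD_in * 100
= (4000.24 - 238.41) / 4000.24 * 100
= 94.0401%

94.0401%


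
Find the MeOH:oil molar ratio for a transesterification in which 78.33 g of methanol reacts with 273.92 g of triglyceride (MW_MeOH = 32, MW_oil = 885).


Molar ratio = n_MeOH / n_oil = (MeOH/32) / (oil/885) = (MeOH * 885) / (32 * oil)
= (78.33 * 885) / (32 * 273.92)
= 7.9086

7.9086


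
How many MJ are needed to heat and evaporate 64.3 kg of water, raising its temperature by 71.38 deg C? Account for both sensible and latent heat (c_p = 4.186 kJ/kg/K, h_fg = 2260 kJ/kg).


E = m_water * (4.186 * dT + 2260) / 1000
= 64.3 * (4.186 * 71.38 + 2260) / 1000
= 164.5306 MJ

164.5306 MJ


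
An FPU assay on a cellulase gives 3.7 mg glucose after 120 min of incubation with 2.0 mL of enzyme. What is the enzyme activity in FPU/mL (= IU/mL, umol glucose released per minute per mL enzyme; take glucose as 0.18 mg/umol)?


Activity = glucose_mg / (0.18 mg/umol * V_mL * t_min)
= 3.7 / (0.18 * 2.0 * 120)
= 0.0856 FPU/mL

0.0856 FPU/mL


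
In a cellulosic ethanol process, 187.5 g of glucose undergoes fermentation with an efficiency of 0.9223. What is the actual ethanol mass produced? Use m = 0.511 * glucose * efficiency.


Actual ethanol: m = 0.511 * 187.5 * 0.9223
m = 88.3679 g

88.3679 g


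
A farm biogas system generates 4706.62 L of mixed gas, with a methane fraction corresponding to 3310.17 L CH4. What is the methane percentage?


CH4% = V_CH4 / V_total * 100
= 3310.17 / 4706.62 * 100
= 70.3301%

70.3301%


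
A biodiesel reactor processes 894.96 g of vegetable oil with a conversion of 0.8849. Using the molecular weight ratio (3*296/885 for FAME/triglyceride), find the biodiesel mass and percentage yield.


m_FAME = oil * conv * (3 * 296 / 885) = oil * conv * (888/885)
= 894.96 * 0.8849 * 888 / 885
= 794.6347 g
Y = m_FAME / oil * 100 = conv * (888/885) * 100
= 0.8849 * 888 / 885 * 100
= 88.79%

794.6347 g FAME; Y = 88.79%


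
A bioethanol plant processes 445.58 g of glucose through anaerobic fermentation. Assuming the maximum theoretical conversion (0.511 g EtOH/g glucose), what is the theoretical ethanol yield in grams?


Theoretical ethanol yield: m_EtOH = 0.511 * m_glucose
m_EtOH = 0.511 * 445.58 = 227.6914 g

227.6914 g


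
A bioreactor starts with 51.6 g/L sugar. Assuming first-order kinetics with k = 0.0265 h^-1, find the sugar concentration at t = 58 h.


S = S0 * exp(-k * t)
S = 51.6 * exp(-0.0265 * 58)
S = 11.0953 g/L

11.0953 g/L


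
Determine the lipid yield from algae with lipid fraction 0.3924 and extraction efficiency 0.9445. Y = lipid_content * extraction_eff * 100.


Y = lipid_content * extraction_eff * 100
= 0.3924 * 0.9445 * 100
= 37.0622%

37.0622%


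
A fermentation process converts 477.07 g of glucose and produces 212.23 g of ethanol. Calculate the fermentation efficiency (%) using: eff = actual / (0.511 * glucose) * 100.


Fermentation efficiency = (actual / (0.511 * glucose)) * 100
= (212.23 / (0.511 * 477.07)) * 100
= 87.0570%

87.0570%


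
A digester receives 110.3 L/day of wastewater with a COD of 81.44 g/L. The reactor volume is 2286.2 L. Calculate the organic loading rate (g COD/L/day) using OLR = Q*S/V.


OLR = Q * S / V
= 110.3 * 81.44 / 2286.2
= 3.9292 g/L/day

3.9292 g/L/day


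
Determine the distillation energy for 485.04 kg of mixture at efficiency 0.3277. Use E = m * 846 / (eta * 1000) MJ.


E = m * 846 / (eta * 1000)
= 485.04 * 846 / (0.3277 * 1000)
= 1252.1936 MJ

1252.1936 MJ


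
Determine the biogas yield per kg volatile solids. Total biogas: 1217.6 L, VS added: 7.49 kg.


Y = V / VS
= 1217.6 / 7.49
= 162.5634 L/kg VS

162.5634 L/kg VS


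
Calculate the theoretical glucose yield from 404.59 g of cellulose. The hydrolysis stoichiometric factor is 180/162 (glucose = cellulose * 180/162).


glucose = cellulose * 180/162
= 404.59 * 180/162
= 449.5444 g

449.5444 g


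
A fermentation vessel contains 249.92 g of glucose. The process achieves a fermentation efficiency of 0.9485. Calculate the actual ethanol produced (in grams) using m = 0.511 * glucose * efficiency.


Actual ethanol: m = 0.511 * 249.92 * 0.9485
m = 121.1321 g

121.1321 g


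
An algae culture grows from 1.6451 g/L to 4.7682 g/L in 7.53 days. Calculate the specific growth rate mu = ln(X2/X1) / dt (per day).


mu = ln(X2/X1) / dt
= ln(4.7682/1.6451) / 7.53
= 0.1413 per day

0.1413 per day


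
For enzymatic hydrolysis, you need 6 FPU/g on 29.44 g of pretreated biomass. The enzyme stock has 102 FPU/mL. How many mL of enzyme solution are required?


V = dosage * m_sub / activity
V = 6 * 29.44 / 102
V = 1.7318 mL

1.7318 mL


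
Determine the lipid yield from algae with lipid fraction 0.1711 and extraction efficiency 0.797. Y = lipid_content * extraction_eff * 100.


Y = lipid_content * extraction_eff * 100
= 0.1711 * 0.797 * 100
= 13.6367%

13.6367%


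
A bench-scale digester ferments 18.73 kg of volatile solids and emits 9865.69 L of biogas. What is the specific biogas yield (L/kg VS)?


Y = V / VS
= 9865.69 / 18.73
= 526.7320 L/kg VS

526.7320 L/kg VS


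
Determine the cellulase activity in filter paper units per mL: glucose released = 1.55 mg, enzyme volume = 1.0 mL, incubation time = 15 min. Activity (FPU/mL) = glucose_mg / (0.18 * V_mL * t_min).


Activity = glucose_mg / (0.18 mg/umol * V_mL * t_min)
= 1.55 / (0.18 * 1.0 * 15)
= 0.5741 FPU/mL

0.5741 FPU/mL


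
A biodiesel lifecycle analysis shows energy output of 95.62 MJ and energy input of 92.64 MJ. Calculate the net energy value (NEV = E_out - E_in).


NEV = E_out - E_in
= 95.62 - 92.64
= 2.9800 MJ

2.9800 MJ


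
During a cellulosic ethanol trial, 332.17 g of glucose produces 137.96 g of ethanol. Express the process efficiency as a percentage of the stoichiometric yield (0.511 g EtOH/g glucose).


Fermentation efficiency = (actual / (0.511 * glucose)) * 100
= (137.96 / (0.511 * 332.17)) * 100
= 81.2778%

81.2778%


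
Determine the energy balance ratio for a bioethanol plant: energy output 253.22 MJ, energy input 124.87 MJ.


EROI = E_out / E_in
= 253.22 / 124.87
= 2.0279

2.0279


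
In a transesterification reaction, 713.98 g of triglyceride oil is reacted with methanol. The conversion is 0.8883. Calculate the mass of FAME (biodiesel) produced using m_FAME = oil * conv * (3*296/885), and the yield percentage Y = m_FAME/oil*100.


m_FAME = oil * conv * (3 * 296 / 885) = oil * conv * (888/885)
= 713.98 * 0.8883 * 888 / 885
= 636.3784 g
Y = m_FAME / oil * 100 = conv * (888/885) * 100
= 0.8883 * 888 / 885 * 100
= 89.13%

636.3784 g FAME; Y = 89.13%


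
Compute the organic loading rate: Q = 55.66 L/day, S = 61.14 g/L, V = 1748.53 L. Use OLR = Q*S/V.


OLR = Q * S / V
= 55.66 * 61.14 / 1748.53
= 1.9462 g/L/day

1.9462 g/L/day


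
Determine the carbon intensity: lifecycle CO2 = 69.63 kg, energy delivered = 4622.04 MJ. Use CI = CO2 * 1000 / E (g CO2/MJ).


CI = CO2 * 1000 / E
= 69.63 * 1000 / 4622.04
= 15.0648 g CO2/MJ

15.0648 g CO2/MJ


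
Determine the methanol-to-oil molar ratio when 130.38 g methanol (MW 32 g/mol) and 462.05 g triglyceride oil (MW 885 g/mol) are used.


Molar ratio = n_MeOH / n_oil = (MeOH/32) / (oil/885) = (MeOH * 885) / (32 * oil)
= (130.38 * 885) / (32 * 462.05)
= 7.8040

7.8040


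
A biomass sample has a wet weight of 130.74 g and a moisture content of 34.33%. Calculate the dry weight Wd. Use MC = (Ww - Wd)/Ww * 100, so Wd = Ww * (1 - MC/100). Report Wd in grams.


Wd = Ww * (1 - MC/100)
= 130.74 * (1 - 34.33/100)
= 85.8570 g

85.8570 g


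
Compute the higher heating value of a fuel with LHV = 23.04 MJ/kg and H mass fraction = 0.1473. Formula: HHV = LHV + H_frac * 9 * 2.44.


HHV = LHV + H_frac * 9 * 2.44
= 23.04 + 0.1473 * 9 * 2.44
= 26.2747 MJ/kg

26.2747 MJ/kg


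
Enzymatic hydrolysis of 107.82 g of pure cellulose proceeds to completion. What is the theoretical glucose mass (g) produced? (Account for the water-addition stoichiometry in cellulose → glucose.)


glucose = cellulose * 180/162
= 107.82 * 180/162
= 119.8000 g

119.8000 g


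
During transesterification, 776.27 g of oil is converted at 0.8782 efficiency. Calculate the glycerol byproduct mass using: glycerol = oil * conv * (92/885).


glycerol = oil * conv * (92/885)
= 776.27 * 0.8782 * 92 / 885
= 70.8681 g

70.8681 g


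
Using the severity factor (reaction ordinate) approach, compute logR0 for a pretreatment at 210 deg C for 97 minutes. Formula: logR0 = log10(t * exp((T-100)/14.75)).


logR0 = log10(t * exp((T - 100) / 14.75))
= log10(97 * exp((210 - 100) / 14.75))
= 5.2256

5.2256


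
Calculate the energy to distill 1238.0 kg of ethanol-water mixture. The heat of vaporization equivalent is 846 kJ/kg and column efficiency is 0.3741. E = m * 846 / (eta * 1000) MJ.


E = m * 846 / (eta * 1000)
= 1238.0 * 846 / (0.3741 * 1000)
= 2799.6472 MJ

2799.6472 MJ


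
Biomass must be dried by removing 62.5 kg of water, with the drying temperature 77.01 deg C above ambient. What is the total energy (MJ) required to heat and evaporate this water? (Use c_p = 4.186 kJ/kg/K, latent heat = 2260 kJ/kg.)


E = m_water * (4.186 * dT + 2260) / 1000
= 62.5 * (4.186 * 77.01 + 2260) / 1000
= 161.3977 MJ

161.3977 MJ


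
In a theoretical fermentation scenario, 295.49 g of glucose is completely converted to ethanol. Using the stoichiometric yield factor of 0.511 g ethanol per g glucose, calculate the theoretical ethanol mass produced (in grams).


Theoretical ethanol yield: m_EtOH = 0.511 * m_glucose
m_EtOH = 0.511 * 295.49 = 150.9954 g

150.9954 g


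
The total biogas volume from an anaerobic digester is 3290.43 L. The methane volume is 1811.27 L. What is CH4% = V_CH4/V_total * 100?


CH4% = V_CH4 / V_total * 100
= 1811.27 / 3290.43 * 100
= 55.0466%

55.0466%


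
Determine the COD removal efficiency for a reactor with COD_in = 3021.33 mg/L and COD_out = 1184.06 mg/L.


eta = (COD_in - COD_out) / COD_in * 100
= (3021.33 - 1184.06) / 3021.33 * 100
= 60.8100%

60.8100%
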